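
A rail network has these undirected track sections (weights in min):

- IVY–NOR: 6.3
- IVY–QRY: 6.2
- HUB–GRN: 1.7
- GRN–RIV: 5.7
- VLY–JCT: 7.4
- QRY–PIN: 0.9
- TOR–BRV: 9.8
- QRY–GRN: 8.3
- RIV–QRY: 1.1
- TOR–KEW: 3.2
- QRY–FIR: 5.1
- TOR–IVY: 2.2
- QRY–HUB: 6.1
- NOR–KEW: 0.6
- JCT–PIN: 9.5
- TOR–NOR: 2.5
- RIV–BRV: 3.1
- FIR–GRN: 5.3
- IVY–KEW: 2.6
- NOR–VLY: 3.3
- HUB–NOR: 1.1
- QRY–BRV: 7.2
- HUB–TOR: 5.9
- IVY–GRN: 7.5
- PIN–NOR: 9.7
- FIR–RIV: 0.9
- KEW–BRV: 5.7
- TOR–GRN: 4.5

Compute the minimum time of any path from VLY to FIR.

Enumerating some paths:
VLY → NOR → HUB → GRN → FIR: 3.3+1.1+1.7+5.3 = 11.4
VLY → NOR → HUB → GRN → RIV → FIR: 3.3+1.1+1.7+5.7+0.9 = 12.7
VLY → NOR → HUB → QRY → RIV → FIR: 3.3+1.1+6.1+1.1+0.9 = 12.5
The minimum is 11.4 min via VLY → NOR → HUB → GRN → FIR.

11.4 min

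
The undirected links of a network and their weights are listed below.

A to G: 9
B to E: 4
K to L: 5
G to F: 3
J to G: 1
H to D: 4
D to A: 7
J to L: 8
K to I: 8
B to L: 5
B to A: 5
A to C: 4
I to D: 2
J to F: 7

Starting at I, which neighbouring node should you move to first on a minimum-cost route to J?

Enumerating some paths:
I - K - L - J: 8+5+8 = 21
I - D - A - G - F - J: 2+7+9+3+7 = 28
I - D - A - G - J: 2+7+9+1 = 19
I - D - A - B - L - J: 2+7+5+5+8 = 27
Cheapest is I - D - A - G - J at 19.
So from I the first move is to D.

D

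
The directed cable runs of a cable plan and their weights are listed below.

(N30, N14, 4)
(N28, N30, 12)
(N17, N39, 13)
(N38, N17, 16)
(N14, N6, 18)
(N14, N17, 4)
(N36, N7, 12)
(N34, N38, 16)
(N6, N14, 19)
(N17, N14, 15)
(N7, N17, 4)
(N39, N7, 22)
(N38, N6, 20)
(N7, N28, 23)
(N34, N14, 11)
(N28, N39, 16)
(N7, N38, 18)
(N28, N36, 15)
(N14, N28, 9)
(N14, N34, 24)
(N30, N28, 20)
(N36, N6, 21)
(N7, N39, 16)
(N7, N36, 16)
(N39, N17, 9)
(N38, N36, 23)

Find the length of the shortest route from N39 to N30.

Compare a few routes:
N39–N17–N14–N28–N30: 9+15+9+12 = 45
N39–N7–N28–N30: 22+23+12 = 57
The minimum is 45 via N39–N17–N14–N28–N30.

45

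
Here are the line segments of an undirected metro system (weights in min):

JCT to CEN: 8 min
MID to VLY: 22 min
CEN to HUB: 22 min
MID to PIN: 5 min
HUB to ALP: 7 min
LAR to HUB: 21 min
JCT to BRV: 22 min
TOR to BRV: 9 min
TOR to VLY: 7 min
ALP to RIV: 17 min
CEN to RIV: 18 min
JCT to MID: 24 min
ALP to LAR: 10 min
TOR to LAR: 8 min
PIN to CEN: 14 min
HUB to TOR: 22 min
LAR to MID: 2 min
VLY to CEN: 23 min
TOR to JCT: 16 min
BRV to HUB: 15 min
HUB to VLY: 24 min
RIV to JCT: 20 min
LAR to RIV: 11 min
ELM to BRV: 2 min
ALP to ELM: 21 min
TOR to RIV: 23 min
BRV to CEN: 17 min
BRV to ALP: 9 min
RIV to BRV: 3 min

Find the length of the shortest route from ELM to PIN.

23 min

Candidate routes:
ELM - BRV - RIV - LAR - MID - PIN: 2+3+11+2+5 = 23
ELM - BRV - TOR - LAR - MID - PIN: 2+9+8+2+5 = 26
Cheapest is ELM - BRV - RIV - LAR - MID - PIN at 23 min.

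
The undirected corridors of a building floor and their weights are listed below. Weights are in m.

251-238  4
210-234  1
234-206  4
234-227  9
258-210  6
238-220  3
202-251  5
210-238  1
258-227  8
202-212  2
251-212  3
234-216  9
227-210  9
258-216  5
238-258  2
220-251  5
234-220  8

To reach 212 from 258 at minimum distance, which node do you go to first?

Compare a few routes:
258 → 238 → 220 → 251 → 212: 2+3+5+3 = 13
258 → 238 → 251 → 212: 2+4+3 = 9
258 → 238 → 251 → 202 → 212: 2+4+5+2 = 13
258 → 210 → 238 → 251 → 212: 6+1+4+3 = 14
Cheapest is 258 → 238 → 251 → 212 at 9 m.
So from 258 the first move is to 238.

238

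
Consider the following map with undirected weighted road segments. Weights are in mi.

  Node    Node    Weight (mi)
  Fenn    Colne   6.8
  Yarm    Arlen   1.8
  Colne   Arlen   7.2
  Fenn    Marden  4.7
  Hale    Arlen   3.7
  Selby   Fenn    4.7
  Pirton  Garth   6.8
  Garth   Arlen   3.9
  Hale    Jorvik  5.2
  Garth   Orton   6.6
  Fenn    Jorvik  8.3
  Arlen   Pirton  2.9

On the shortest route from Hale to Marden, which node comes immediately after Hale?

Jorvik

Compare a few routes:
Hale → Jorvik → Fenn → Marden: 5.2+8.3+4.7 = 18.2
Hale → Arlen → Colne → Fenn → Marden: 3.7+7.2+6.8+4.7 = 22.4
Cheapest is Hale → Jorvik → Fenn → Marden at 18.2 mi.
So from Hale the first move is to Jorvik.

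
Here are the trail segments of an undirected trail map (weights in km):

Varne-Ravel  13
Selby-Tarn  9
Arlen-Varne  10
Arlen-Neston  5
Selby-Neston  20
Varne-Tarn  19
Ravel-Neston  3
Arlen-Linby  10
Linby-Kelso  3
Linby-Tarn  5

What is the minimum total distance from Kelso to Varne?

Enumerating some paths:
Kelso - Linby - Arlen - Neston - Ravel - Varne: 3+10+5+3+13 = 34
Kelso - Linby - Arlen - Varne: 3+10+10 = 23
Kelso - Linby - Tarn - Varne: 3+5+19 = 27
The minimum is 23 km via Kelso - Linby - Arlen - Varne.

23 km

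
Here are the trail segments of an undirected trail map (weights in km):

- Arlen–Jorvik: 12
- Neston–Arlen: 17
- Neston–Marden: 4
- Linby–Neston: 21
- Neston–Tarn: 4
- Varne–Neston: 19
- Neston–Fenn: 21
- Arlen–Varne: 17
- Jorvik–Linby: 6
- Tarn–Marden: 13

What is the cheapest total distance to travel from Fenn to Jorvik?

48 km

Shortest distances from Fenn:
Fenn: 0
Neston: 21  (via Fenn)
Tarn: 25  (via Neston)
Marden: 25  (via Neston)
Arlen: 38  (via Neston)
Varne: 40  (via Neston)
Linby: 42  (via Neston)
Jorvik: 48  (via Linby)
Shortest route: Fenn → Neston → Linby → Jorvik = 48 km.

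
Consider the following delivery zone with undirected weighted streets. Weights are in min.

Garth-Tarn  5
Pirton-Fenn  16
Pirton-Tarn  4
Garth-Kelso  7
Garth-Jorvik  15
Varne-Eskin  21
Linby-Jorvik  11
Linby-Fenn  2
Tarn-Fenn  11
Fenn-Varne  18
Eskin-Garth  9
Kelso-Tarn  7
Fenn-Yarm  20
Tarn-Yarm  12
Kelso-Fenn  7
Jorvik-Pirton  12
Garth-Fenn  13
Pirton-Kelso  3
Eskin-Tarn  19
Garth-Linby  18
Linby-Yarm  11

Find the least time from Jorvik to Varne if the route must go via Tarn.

45 min

Shortest Jorvik→Tarn: Jorvik → Pirton → Tarn = 16
Best Tarn to Varne: Tarn → Fenn → Varne costing 29
Total via Tarn: 16 + 29 = 45 min.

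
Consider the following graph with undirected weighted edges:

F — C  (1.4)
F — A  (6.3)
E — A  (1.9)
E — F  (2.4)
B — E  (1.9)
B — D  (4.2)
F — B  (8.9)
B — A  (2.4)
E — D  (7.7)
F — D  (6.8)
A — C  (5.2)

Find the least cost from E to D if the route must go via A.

Best E to A: E → A costing 1.9
Best A to D: A → B → D costing 6.6
Total via A: 1.9 + 6.6 = 8.5.

8.5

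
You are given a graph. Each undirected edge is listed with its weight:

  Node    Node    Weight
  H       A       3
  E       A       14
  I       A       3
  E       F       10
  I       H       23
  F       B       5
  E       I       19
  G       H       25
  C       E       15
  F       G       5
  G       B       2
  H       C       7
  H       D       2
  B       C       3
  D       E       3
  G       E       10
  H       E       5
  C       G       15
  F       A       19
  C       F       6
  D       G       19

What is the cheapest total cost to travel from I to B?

Compare a few routes:
I - A - H - C - B: 3+3+7+3 = 16
I - A - H - D - E - G - B: 3+3+2+3+10+2 = 23
Cheapest is I - A - H - C - B at 16.

16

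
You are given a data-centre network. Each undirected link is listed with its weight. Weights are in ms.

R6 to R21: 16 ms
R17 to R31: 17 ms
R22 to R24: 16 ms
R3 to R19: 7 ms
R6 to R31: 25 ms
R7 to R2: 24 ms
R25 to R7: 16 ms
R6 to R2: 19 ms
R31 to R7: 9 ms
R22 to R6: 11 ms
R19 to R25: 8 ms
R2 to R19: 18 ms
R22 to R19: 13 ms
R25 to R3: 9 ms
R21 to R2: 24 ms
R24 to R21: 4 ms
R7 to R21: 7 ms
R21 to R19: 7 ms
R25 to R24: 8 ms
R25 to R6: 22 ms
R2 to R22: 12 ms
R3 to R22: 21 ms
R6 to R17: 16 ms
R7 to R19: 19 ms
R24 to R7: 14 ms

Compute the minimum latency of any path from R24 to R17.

Running Dijkstra from R24:
R24: 0
R21: 4  (via R24)
R25: 8  (via R24)
R7: 11  (via R21)
R19: 11  (via R21)
R22: 16  (via R24)
R3: 17  (via R25)
R6: 20  (via R21)
R31: 20  (via R7)
R2: 28  (via R21)
R17: 36  (via R6)
Shortest route: R24–R21–R6–R17 = 36 ms.

36 ms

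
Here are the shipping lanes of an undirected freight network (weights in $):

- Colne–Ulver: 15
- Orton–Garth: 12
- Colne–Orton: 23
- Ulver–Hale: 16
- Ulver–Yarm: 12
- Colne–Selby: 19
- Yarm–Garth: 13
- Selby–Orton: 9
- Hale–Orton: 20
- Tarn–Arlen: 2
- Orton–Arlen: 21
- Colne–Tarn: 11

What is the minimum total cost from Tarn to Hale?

$42

Shortest distances from Tarn:
Tarn: 0
Arlen: 2  (via Tarn)
Colne: 11  (via Tarn)
Orton: 23  (via Arlen)
Ulver: 26  (via Colne)
Selby: 30  (via Colne)
Garth: 35  (via Orton)
Yarm: 38  (via Ulver)
Hale: 42  (via Ulver)
Shortest route: Tarn–Colne–Ulver–Hale = $42.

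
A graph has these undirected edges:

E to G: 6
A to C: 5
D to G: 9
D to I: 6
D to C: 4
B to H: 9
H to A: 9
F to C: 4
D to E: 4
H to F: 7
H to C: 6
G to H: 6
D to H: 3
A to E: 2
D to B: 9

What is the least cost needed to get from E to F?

11

Running Dijkstra from E:
E: 0
A: 2  (via E)
D: 4  (via E)
G: 6  (via E)
C: 7  (via A)
H: 7  (via D)
I: 10  (via D)
F: 11  (via C)
Shortest route: E → A → C → F = 11.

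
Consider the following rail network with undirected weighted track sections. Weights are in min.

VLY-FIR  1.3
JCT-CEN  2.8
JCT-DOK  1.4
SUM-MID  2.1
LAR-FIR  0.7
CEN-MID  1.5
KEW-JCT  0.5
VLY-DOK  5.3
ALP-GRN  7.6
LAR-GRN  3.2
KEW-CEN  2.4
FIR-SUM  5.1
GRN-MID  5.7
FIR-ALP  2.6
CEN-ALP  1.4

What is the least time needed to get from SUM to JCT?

6.4 min

Settle nodes by increasing distance from SUM:
SUM: 0
MID: 2.1  (via SUM)
CEN: 3.6  (via MID)
ALP: 5  (via CEN)
FIR: 5.1  (via SUM)
LAR: 5.8  (via FIR)
KEW: 6  (via CEN)
JCT: 6.4  (via CEN)
Shortest route: SUM–MID–CEN–JCT = 6.4 min.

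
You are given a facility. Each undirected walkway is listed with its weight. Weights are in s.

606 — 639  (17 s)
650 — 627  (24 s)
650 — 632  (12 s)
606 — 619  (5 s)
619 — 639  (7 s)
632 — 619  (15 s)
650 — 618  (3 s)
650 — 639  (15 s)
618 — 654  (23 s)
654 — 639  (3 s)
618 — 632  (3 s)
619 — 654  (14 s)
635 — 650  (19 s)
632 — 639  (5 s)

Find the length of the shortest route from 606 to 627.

Running Dijkstra from 606:
606: 0
619: 5  (via 606)
639: 12  (via 619)
654: 15  (via 639)
632: 17  (via 639)
618: 20  (via 632)
650: 23  (via 618)
635: 42  (via 650)
627: 47  (via 650)
Shortest route: 606–619–639–632–618–650–627 = 47 s.

47 s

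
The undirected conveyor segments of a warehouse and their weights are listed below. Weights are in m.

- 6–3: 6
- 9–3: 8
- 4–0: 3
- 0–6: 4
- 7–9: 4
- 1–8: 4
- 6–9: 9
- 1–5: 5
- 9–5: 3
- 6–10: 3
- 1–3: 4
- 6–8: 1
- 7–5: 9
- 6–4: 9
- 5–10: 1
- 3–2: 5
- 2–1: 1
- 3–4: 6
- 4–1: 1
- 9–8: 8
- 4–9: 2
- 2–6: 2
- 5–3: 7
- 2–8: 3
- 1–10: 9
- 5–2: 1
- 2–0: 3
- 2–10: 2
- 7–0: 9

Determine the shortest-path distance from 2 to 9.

4 m

Settle nodes by increasing distance from 2:
2: 0
1: 1  (via 2)
5: 1  (via 2)
4: 2  (via 1)
6: 2  (via 2)
10: 2  (via 2)
0: 3  (via 2)
8: 3  (via 2)
9: 4  (via 5)
Shortest route: 2–5–9 = 4 m.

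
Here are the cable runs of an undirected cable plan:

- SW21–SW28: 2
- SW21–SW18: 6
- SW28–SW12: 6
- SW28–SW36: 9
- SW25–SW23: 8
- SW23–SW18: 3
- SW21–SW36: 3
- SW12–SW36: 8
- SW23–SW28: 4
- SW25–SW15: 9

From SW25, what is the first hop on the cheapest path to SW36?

Candidate routes:
SW25 - SW23 - SW28 - SW36: 8+4+9 = 21
SW25 - SW23 - SW18 - SW21 - SW36: 8+3+6+3 = 20
SW25 - SW23 - SW28 - SW12 - SW36: 8+4+6+8 = 26
SW25 - SW23 - SW28 - SW21 - SW36: 8+4+2+3 = 17
The minimum is 17 via SW25 - SW23 - SW28 - SW21 - SW36.
So from SW25 the first move is to SW23.

SW23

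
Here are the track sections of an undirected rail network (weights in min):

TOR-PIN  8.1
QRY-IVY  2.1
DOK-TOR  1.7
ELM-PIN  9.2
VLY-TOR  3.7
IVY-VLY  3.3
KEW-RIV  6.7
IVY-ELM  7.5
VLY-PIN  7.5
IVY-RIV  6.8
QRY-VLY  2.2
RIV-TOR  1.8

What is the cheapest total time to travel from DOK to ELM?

16.2 min

Candidate routes:
DOK → TOR → VLY → IVY → ELM: 1.7+3.7+3.3+7.5 = 16.2
DOK → TOR → VLY → QRY → IVY → ELM: 1.7+3.7+2.2+2.1+7.5 = 17.2
The minimum is 16.2 min via DOK → TOR → VLY → IVY → ELM.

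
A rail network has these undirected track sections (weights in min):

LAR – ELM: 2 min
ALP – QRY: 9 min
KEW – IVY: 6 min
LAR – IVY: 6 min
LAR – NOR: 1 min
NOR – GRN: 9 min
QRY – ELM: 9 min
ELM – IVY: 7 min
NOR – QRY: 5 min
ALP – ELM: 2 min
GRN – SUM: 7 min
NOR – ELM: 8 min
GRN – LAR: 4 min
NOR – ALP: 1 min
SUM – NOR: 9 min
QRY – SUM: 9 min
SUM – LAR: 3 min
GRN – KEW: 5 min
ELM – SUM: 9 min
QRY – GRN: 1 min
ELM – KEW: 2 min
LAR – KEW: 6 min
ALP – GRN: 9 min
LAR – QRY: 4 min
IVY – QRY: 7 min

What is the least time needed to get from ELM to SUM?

5 min

Compare a few routes:
ELM → KEW → LAR → SUM: 2+6+3 = 11
ELM → LAR → SUM: 2+3 = 5
ELM → ALP → NOR → LAR → SUM: 2+1+1+3 = 7
ELM → SUM: 9 = 9
The minimum is 5 min via ELM → LAR → SUM.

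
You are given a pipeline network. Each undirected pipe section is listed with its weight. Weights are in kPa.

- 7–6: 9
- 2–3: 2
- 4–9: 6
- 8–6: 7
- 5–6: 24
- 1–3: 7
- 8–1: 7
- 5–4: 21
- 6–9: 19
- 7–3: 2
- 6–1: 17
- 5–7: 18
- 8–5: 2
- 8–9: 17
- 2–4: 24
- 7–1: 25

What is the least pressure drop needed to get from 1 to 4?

Settle nodes by increasing distance from 1:
1: 0
3: 7  (via 1)
8: 7  (via 1)
2: 9  (via 3)
5: 9  (via 8)
7: 9  (via 3)
6: 14  (via 8)
9: 24  (via 8)
4: 30  (via 5)
Shortest route: 1 → 8 → 5 → 4 = 30 kPa.

30 kPa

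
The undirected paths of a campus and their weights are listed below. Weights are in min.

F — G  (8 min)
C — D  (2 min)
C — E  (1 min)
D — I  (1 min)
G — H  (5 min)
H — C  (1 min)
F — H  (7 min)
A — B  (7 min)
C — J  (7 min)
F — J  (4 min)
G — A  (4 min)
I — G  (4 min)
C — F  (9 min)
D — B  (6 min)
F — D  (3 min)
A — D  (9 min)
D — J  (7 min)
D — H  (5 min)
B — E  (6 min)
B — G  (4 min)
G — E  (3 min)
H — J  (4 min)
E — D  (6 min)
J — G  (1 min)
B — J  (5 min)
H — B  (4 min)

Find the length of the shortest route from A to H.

9 min

Running Dijkstra from A:
A: 0
G: 4  (via A)
J: 5  (via G)
B: 7  (via A)
E: 7  (via G)
C: 8  (via E)
I: 8  (via G)
D: 9  (via A)
F: 9  (via J)
H: 9  (via G)
Shortest route: A → G → H = 9 min.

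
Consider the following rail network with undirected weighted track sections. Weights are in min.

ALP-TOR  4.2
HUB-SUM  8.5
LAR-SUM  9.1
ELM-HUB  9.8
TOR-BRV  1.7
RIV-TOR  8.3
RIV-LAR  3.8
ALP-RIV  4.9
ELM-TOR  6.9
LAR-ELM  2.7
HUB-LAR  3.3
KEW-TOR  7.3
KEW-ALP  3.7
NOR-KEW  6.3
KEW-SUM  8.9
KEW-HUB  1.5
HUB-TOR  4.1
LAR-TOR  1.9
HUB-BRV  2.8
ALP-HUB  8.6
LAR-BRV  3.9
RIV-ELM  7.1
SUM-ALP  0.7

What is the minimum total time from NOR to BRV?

10.6 min

Compare a few routes:
NOR - KEW - HUB - TOR - BRV: 6.3+1.5+4.1+1.7 = 13.6
NOR - KEW - HUB - LAR - TOR - BRV: 6.3+1.5+3.3+1.9+1.7 = 14.7
NOR - KEW - HUB - BRV: 6.3+1.5+2.8 = 10.6
NOR - KEW - HUB - LAR - BRV: 6.3+1.5+3.3+3.9 = 15
Cheapest is NOR - KEW - HUB - BRV at 10.6 min.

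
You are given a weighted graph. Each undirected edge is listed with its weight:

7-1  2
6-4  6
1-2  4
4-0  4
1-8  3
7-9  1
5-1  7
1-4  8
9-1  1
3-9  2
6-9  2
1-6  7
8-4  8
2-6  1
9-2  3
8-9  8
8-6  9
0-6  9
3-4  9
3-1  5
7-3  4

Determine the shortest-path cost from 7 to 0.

12

Shortest distances from 7:
7: 0
9: 1  (via 7)
1: 2  (via 7)
3: 3  (via 9)
6: 3  (via 9)
2: 4  (via 9)
8: 5  (via 1)
4: 9  (via 6)
5: 9  (via 1)
0: 12  (via 6)
Shortest route: 7 → 9 → 6 → 0 = 12.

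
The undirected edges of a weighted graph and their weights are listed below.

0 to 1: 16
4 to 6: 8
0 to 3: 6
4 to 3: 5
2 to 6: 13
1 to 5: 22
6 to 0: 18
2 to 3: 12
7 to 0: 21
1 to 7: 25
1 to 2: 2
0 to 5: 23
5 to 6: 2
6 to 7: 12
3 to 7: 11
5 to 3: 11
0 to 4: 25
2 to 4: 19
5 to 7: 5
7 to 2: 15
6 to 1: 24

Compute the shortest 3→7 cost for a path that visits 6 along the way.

20

Shortest 3→6: 3 → 4 → 6 = 13
Best 6 to 7: 6 → 5 → 7 costing 7
Total via 6: 13 + 7 = 20.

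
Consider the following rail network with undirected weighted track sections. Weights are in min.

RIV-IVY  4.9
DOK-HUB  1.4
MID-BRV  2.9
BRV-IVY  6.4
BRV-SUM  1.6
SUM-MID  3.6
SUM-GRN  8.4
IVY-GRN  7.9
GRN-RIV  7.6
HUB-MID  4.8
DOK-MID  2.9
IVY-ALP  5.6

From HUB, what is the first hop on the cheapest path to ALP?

DOK

Compare a few routes:
HUB - DOK - MID - SUM - BRV - IVY - ALP: 1.4+2.9+3.6+1.6+6.4+5.6 = 21.5
HUB - MID - SUM - BRV - IVY - ALP: 4.8+3.6+1.6+6.4+5.6 = 22
HUB - DOK - MID - BRV - IVY - ALP: 1.4+2.9+2.9+6.4+5.6 = 19.2
HUB - MID - BRV - IVY - ALP: 4.8+2.9+6.4+5.6 = 19.7
Cheapest is HUB - DOK - MID - BRV - IVY - ALP at 19.2 min.
So from HUB the first move is to DOK.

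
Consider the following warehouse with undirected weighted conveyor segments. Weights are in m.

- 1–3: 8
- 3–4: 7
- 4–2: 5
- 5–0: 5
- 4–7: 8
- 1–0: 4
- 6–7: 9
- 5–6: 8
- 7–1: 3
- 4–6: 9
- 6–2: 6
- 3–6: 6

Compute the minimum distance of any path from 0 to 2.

Compare a few routes:
0–5–6–2: 5+8+6 = 19
0–1–7–4–2: 4+3+8+5 = 20
The minimum is 19 m via 0–5–6–2.

19 m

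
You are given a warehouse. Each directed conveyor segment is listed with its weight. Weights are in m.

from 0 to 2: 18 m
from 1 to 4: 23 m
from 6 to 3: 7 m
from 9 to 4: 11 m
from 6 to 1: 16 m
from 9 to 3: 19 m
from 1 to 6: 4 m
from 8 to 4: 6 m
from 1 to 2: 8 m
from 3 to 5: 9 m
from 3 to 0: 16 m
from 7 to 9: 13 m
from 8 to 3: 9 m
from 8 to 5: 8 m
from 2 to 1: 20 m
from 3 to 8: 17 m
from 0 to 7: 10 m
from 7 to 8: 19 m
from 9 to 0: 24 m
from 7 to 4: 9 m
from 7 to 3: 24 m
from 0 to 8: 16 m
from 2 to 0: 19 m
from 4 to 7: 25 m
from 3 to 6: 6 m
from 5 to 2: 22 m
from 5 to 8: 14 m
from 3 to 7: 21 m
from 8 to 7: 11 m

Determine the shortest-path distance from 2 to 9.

Compare a few routes:
2 → 0 → 8 → 7 → 9: 19+16+11+13 = 59
2 → 0 → 7 → 9: 19+10+13 = 42
Cheapest is 2 → 0 → 7 → 9 at 42 m.

42 m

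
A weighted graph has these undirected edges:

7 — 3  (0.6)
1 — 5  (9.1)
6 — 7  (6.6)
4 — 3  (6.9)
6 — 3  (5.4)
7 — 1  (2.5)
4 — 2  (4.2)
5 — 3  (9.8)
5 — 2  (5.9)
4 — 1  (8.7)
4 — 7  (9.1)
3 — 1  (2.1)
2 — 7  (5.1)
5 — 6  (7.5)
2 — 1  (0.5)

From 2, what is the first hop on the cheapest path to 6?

1

Enumerating some paths:
2 - 1 - 3 - 6: 0.5+2.1+5.4 = 8
2 - 1 - 7 - 3 - 6: 0.5+2.5+0.6+5.4 = 9
The minimum is 8 via 2 - 1 - 3 - 6.
So from 2 the first move is to 1.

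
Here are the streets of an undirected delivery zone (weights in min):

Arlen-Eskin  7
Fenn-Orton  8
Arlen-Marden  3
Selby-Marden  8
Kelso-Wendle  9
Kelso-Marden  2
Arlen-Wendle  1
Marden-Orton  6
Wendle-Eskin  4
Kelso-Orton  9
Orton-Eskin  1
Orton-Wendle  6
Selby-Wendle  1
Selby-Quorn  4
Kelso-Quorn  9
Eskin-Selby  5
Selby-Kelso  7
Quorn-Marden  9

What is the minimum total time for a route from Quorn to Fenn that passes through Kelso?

25 min

Shortest Quorn→Kelso: Quorn → Kelso = 9
Best Kelso to Fenn: Kelso → Marden → Orton → Fenn costing 16
Total via Kelso: 9 + 16 = 25 min.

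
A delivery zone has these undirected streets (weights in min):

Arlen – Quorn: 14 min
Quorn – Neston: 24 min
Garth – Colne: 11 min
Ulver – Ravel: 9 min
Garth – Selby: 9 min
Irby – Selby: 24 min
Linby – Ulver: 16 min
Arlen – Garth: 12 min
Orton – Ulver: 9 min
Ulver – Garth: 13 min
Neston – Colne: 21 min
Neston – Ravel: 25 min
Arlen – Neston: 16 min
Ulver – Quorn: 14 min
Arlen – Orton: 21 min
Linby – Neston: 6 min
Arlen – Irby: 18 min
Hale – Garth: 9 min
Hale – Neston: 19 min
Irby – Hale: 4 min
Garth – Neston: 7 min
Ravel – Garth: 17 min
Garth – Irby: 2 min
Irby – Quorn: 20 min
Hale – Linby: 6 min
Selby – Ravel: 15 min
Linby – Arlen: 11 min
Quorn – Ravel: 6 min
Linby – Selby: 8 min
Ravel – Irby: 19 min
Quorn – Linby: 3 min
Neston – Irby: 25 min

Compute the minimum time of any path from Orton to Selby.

31 min

Enumerating some paths:
Orton–Ulver–Garth–Selby: 9+13+9 = 31
Orton–Ulver–Linby–Selby: 9+16+8 = 33
Orton–Ulver–Ravel–Selby: 9+9+15 = 33
The minimum is 31 min via Orton–Ulver–Garth–Selby.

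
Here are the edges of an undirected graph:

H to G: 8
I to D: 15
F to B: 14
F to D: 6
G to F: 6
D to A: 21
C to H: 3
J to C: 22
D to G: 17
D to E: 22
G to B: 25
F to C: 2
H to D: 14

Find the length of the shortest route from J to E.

52

Settle nodes by increasing distance from J:
J: 0
C: 22  (via J)
F: 24  (via C)
H: 25  (via C)
D: 30  (via F)
G: 30  (via F)
B: 38  (via F)
I: 45  (via D)
A: 51  (via D)
E: 52  (via D)
Shortest route: J → C → F → D → E = 52.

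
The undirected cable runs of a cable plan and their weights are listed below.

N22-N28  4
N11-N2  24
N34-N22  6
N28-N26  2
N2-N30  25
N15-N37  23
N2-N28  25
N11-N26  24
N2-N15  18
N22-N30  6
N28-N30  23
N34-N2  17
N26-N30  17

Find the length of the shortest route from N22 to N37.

64

Settle nodes by increasing distance from N22:
N22: 0
N28: 4  (via N22)
N34: 6  (via N22)
N30: 6  (via N22)
N26: 6  (via N28)
N2: 23  (via N34)
N11: 30  (via N26)
N15: 41  (via N2)
N37: 64  (via N15)
Shortest route: N22–N34–N2–N15–N37 = 64.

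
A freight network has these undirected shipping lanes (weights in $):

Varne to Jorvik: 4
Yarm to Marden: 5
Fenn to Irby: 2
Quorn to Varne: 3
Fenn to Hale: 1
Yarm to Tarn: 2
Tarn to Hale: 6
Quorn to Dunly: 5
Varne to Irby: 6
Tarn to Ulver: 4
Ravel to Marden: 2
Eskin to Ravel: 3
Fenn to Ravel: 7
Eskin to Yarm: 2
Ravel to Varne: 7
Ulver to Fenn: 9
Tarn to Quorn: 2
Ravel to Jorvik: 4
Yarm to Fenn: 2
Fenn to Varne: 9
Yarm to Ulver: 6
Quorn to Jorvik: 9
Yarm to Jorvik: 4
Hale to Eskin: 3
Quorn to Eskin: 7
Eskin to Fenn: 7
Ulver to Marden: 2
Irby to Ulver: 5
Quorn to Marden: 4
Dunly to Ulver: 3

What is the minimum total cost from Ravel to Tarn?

Compare a few routes:
Ravel - Marden - Quorn - Tarn: 2+4+2 = 8
Ravel - Marden - Ulver - Tarn: 2+2+4 = 8
Ravel - Eskin - Yarm - Tarn: 3+2+2 = 7
The minimum is $7 via Ravel - Eskin - Yarm - Tarn.

$7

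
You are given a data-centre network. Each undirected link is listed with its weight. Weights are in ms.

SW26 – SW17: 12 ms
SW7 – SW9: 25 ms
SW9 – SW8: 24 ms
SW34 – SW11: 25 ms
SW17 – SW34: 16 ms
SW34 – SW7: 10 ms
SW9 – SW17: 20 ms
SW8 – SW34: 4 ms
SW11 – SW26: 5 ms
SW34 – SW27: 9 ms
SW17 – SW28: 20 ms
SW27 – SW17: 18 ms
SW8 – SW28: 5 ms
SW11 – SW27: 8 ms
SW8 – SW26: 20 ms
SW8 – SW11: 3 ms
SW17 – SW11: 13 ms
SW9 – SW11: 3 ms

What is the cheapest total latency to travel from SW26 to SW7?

Running Dijkstra from SW26:
SW26: 0
SW11: 5  (via SW26)
SW9: 8  (via SW11)
SW8: 8  (via SW11)
SW17: 12  (via SW26)
SW34: 12  (via SW8)
SW28: 13  (via SW8)
SW27: 13  (via SW11)
SW7: 22  (via SW34)
Shortest route: SW26 → SW11 → SW8 → SW34 → SW7 = 22 ms.

22 ms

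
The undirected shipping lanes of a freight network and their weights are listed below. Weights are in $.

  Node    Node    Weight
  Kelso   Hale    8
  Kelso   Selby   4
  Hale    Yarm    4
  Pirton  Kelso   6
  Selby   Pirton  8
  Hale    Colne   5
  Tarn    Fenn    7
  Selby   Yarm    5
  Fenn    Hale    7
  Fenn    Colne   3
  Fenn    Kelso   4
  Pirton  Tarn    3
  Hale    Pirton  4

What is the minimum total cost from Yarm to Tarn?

Enumerating some paths:
Yarm–Selby–Pirton–Tarn: 5+8+3 = 16
Yarm–Hale–Pirton–Tarn: 4+4+3 = 11
The minimum is $11 via Yarm–Hale–Pirton–Tarn.

$11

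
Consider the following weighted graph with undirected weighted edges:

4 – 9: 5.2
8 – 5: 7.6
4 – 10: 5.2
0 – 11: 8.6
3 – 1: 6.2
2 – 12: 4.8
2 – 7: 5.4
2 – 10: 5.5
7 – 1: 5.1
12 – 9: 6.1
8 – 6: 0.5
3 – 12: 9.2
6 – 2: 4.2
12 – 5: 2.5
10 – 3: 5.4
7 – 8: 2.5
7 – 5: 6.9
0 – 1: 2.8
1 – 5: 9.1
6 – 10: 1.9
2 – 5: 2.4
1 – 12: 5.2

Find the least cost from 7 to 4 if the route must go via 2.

16.1

Shortest 7→2: 7–2 = 5.4
Shortest 2→4: 2–10–4 = 10.7
Total via 2: 5.4 + 10.7 = 16.1.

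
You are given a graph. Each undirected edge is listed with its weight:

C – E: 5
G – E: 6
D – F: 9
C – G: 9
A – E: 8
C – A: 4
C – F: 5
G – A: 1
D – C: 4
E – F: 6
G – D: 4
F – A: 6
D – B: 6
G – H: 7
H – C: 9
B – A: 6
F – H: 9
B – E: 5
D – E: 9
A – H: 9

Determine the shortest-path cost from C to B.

Running Dijkstra from C:
C: 0
A: 4  (via C)
D: 4  (via C)
E: 5  (via C)
F: 5  (via C)
G: 5  (via A)
H: 9  (via C)
B: 10  (via A)
Shortest route: C → A → B = 10.

10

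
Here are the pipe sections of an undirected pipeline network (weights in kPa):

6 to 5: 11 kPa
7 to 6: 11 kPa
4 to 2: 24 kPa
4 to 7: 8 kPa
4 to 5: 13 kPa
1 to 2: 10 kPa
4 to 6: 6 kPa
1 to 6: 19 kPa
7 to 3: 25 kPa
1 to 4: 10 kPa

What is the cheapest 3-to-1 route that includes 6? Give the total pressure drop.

Best 3 to 6: 3–7–6 costing 36
Best 6 to 1: 6–4–1 costing 16
Total via 6: 36 + 16 = 52 kPa.

52 kPa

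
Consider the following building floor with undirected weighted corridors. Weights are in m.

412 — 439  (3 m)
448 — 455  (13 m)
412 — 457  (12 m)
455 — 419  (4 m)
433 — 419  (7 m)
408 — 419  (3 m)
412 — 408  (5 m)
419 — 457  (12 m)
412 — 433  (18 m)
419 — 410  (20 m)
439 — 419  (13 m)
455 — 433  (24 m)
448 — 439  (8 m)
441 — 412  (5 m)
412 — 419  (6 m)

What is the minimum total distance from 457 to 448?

23 m

Settle nodes by increasing distance from 457:
457: 0
419: 12  (via 457)
412: 12  (via 457)
439: 15  (via 412)
408: 15  (via 419)
455: 16  (via 419)
441: 17  (via 412)
433: 19  (via 419)
448: 23  (via 439)
Shortest route: 457–412–439–448 = 23 m.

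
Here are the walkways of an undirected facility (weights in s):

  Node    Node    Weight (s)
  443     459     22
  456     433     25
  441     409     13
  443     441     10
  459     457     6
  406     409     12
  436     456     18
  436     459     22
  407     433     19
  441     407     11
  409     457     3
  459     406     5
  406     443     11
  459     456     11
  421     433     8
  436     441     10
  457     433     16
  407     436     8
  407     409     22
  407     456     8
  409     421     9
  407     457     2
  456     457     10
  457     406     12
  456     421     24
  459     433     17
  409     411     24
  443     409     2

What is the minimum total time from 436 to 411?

Enumerating some paths:
436 → 441 → 443 → 409 → 411: 10+10+2+24 = 46
436 → 407 → 457 → 409 → 411: 8+2+3+24 = 37
Cheapest is 436 → 407 → 457 → 409 → 411 at 37 s.

37 s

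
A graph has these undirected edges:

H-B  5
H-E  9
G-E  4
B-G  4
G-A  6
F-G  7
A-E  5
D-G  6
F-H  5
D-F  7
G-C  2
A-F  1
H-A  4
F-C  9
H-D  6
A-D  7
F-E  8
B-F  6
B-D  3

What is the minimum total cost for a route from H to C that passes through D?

Shortest H→D: H → D = 6
Shortest D→C: D → G → C = 8
Total via D: 6 + 8 = 14.

14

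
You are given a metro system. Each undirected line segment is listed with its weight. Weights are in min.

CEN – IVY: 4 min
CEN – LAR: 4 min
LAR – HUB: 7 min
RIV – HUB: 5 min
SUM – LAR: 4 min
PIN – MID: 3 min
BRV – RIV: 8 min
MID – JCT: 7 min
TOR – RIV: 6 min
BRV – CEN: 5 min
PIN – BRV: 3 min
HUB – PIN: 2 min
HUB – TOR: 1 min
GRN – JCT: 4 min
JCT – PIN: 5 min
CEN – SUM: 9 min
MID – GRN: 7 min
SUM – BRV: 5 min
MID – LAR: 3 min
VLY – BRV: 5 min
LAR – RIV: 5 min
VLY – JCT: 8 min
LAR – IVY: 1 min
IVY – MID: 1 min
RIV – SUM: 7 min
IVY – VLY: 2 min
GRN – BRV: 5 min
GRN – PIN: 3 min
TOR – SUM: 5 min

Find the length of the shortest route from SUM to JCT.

Running Dijkstra from SUM:
SUM: 0
LAR: 4  (via SUM)
BRV: 5  (via SUM)
IVY: 5  (via LAR)
TOR: 5  (via SUM)
HUB: 6  (via TOR)
MID: 6  (via IVY)
RIV: 7  (via SUM)
VLY: 7  (via IVY)
CEN: 8  (via LAR)
PIN: 8  (via BRV)
GRN: 10  (via BRV)
JCT: 13  (via MID)
Shortest route: SUM–LAR–IVY–MID–JCT = 13 min.

13 min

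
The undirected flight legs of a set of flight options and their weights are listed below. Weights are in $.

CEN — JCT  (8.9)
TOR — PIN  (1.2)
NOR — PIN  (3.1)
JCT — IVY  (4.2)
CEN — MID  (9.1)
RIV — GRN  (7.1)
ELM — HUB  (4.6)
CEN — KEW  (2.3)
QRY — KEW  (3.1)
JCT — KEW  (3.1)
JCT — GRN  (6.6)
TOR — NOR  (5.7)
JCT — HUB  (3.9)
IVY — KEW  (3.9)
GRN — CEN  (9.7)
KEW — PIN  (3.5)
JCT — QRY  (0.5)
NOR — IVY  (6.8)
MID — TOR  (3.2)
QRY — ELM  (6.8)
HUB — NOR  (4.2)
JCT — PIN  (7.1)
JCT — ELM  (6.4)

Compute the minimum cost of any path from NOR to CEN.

Running Dijkstra from NOR:
NOR: 0
PIN: 3.1  (via NOR)
HUB: 4.2  (via NOR)
TOR: 4.3  (via PIN)
KEW: 6.6  (via PIN)
IVY: 6.8  (via NOR)
MID: 7.5  (via TOR)
JCT: 8.1  (via HUB)
QRY: 8.6  (via JCT)
ELM: 8.8  (via HUB)
CEN: 8.9  (via KEW)
Shortest route: NOR → PIN → KEW → CEN = $8.9.

$8.9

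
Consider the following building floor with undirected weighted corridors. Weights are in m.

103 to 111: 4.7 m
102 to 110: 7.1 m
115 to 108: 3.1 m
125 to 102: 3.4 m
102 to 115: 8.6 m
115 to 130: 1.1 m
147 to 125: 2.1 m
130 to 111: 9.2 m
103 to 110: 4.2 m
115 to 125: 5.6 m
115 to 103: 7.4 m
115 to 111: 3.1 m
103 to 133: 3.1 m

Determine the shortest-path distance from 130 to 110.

12.7 m

Settle nodes by increasing distance from 130:
130: 0
115: 1.1  (via 130)
108: 4.2  (via 115)
111: 4.2  (via 115)
125: 6.7  (via 115)
103: 8.5  (via 115)
147: 8.8  (via 125)
102: 9.7  (via 115)
133: 11.6  (via 103)
110: 12.7  (via 103)
Shortest route: 130–115–103–110 = 12.7 m.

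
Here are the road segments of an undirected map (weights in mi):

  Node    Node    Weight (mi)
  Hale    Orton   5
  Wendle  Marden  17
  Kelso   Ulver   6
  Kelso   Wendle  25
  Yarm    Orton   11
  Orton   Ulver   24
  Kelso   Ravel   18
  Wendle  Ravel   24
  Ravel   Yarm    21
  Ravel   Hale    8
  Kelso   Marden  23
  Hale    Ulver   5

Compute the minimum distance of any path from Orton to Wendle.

Compare a few routes:
Orton–Hale–Ulver–Kelso–Wendle: 5+5+6+25 = 41
Orton–Hale–Ravel–Wendle: 5+8+24 = 37
The minimum is 37 mi via Orton–Hale–Ravel–Wendle.

37 mi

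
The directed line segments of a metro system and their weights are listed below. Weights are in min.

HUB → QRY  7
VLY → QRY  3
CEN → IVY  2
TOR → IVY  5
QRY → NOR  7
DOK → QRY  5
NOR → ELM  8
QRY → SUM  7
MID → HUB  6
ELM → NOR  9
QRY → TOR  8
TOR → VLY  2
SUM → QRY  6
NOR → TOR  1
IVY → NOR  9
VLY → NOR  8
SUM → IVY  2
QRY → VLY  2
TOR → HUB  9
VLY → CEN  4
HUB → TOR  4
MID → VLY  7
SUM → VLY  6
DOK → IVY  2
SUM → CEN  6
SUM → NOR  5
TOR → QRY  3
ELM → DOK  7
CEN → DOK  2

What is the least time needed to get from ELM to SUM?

19 min

Candidate routes:
ELM - NOR - TOR - VLY - QRY - SUM: 9+1+2+3+7 = 22
ELM - DOK - QRY - SUM: 7+5+7 = 19
ELM - DOK - IVY - NOR - TOR - QRY - SUM: 7+2+9+1+3+7 = 29
ELM - NOR - TOR - QRY - SUM: 9+1+3+7 = 20
The minimum is 19 min via ELM - DOK - QRY - SUM.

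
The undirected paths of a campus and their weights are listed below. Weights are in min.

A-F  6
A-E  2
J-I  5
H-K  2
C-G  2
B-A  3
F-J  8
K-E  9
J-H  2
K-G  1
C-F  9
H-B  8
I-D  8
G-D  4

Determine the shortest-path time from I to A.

18 min

Settle nodes by increasing distance from I:
I: 0
J: 5  (via I)
H: 7  (via J)
D: 8  (via I)
K: 9  (via H)
G: 10  (via K)
C: 12  (via G)
F: 13  (via J)
B: 15  (via H)
A: 18  (via B)
Shortest route: I–J–H–B–A = 18 min.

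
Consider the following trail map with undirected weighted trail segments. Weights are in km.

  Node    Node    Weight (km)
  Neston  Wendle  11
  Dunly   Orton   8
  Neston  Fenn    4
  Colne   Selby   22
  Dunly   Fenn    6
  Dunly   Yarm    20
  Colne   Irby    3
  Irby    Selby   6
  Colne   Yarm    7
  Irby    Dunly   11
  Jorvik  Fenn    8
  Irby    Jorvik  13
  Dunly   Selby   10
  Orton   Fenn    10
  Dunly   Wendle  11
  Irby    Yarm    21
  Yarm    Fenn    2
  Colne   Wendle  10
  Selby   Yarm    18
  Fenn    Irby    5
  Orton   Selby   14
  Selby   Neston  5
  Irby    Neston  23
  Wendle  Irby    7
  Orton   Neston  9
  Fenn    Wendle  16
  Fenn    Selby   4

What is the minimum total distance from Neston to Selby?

Settle nodes by increasing distance from Neston:
Neston: 0
Fenn: 4  (via Neston)
Selby: 5  (via Neston)
Shortest route: Neston → Selby = 5 km.

5 km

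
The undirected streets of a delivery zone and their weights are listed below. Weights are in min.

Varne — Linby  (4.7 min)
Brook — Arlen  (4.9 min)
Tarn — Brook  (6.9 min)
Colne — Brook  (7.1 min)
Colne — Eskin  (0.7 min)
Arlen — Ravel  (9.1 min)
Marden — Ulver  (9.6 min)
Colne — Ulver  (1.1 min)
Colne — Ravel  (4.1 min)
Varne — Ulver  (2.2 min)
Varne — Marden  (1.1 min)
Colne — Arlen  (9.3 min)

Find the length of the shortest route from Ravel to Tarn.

18.1 min

Compare a few routes:
Ravel → Colne → Brook → Tarn: 4.1+7.1+6.9 = 18.1
Ravel → Arlen → Brook → Tarn: 9.1+4.9+6.9 = 20.9
Ravel → Colne → Arlen → Brook → Tarn: 4.1+9.3+4.9+6.9 = 25.2
Cheapest is Ravel → Colne → Brook → Tarn at 18.1 min.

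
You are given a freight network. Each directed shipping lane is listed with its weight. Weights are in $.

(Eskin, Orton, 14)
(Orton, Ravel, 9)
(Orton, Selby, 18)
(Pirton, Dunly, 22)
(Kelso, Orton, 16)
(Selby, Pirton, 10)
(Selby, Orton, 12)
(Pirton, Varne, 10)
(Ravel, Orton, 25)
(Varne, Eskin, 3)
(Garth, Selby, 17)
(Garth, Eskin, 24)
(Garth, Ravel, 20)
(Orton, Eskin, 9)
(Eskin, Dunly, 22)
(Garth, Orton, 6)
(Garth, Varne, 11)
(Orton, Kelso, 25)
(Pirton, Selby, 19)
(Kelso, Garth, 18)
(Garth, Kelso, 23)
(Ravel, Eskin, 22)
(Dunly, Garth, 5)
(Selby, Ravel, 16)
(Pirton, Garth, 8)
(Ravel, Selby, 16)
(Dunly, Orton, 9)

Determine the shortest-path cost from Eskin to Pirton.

Running Dijkstra from Eskin:
Eskin: 0
Orton: 14  (via Eskin)
Dunly: 22  (via Eskin)
Ravel: 23  (via Orton)
Garth: 27  (via Dunly)
Selby: 32  (via Orton)
Varne: 38  (via Garth)
Kelso: 39  (via Orton)
Pirton: 42  (via Selby)
Shortest route: Eskin–Orton–Selby–Pirton = $42.

$42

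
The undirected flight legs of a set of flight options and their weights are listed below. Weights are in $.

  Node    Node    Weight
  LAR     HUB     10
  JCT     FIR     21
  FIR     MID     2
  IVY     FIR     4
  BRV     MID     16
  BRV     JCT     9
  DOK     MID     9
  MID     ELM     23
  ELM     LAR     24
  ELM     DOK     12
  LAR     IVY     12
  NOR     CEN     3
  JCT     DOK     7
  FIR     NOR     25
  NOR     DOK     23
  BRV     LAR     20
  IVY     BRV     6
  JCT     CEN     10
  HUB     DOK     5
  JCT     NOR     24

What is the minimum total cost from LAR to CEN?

$32

Running Dijkstra from LAR:
LAR: 0
HUB: 10  (via LAR)
IVY: 12  (via LAR)
DOK: 15  (via HUB)
FIR: 16  (via IVY)
MID: 18  (via FIR)
BRV: 18  (via IVY)
JCT: 22  (via DOK)
ELM: 24  (via LAR)
CEN: 32  (via JCT)
Shortest route: LAR → HUB → DOK → JCT → CEN = $32.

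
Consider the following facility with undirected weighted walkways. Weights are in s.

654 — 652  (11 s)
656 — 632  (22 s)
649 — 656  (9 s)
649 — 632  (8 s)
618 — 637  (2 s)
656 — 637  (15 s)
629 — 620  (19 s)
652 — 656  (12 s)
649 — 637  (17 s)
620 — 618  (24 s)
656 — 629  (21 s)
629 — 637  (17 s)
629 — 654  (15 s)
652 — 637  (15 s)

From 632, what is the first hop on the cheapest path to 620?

Candidate routes:
632 → 649 → 637 → 618 → 620: 8+17+2+24 = 51
632 → 649 → 656 → 629 → 620: 8+9+21+19 = 57
Cheapest is 632 → 649 → 637 → 618 → 620 at 51 s.
So from 632 the first move is to 649.

649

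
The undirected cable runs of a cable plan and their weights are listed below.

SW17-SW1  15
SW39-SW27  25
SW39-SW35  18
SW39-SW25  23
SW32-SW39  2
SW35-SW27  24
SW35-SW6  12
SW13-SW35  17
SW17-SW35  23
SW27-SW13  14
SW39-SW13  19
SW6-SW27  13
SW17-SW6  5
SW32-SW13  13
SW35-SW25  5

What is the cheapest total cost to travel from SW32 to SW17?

Settle nodes by increasing distance from SW32:
SW32: 0
SW39: 2  (via SW32)
SW13: 13  (via SW32)
SW35: 20  (via SW39)
SW25: 25  (via SW39)
SW27: 27  (via SW39)
SW6: 32  (via SW35)
SW17: 37  (via SW6)
Shortest route: SW32–SW39–SW35–SW6–SW17 = 37.

37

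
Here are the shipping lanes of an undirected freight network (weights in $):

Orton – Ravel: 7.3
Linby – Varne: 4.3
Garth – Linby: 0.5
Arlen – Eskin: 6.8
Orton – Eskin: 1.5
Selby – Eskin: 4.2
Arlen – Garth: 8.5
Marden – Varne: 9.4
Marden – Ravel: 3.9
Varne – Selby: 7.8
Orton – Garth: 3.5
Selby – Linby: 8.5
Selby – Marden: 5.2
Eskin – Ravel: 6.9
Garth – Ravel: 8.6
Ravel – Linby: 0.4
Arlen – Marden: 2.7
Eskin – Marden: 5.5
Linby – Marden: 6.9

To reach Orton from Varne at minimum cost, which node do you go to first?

Linby

Candidate routes:
Varne - Linby - Garth - Orton: 4.3+0.5+3.5 = 8.3
Varne - Linby - Ravel - Orton: 4.3+0.4+7.3 = 12
Varne - Linby - Ravel - Eskin - Orton: 4.3+0.4+6.9+1.5 = 13.1
Cheapest is Varne - Linby - Garth - Orton at $8.3.
So from Varne the first move is to Linby.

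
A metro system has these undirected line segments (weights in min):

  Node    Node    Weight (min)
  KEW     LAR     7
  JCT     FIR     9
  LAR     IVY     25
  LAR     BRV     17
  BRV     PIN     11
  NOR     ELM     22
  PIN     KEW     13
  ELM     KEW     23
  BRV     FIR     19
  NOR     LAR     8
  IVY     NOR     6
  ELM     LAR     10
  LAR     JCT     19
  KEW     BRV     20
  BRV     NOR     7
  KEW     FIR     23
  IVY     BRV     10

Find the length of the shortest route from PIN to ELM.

30 min

Candidate routes:
PIN–BRV–LAR–ELM: 11+17+10 = 38
PIN–KEW–LAR–ELM: 13+7+10 = 30
PIN–KEW–ELM: 13+23 = 36
PIN–BRV–NOR–LAR–ELM: 11+7+8+10 = 36
The minimum is 30 min via PIN–KEW–LAR–ELM.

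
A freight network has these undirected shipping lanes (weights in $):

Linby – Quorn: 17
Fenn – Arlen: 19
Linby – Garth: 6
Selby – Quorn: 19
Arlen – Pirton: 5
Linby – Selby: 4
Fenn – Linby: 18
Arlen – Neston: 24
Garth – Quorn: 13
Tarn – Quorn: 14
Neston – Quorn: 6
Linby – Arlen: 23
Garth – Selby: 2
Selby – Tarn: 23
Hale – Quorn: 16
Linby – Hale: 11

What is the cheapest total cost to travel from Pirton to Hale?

Enumerating some paths:
Pirton–Arlen–Neston–Quorn–Hale: 5+24+6+16 = 51
Pirton–Arlen–Linby–Hale: 5+23+11 = 39
Pirton–Arlen–Fenn–Linby–Hale: 5+19+18+11 = 53
The minimum is $39 via Pirton–Arlen–Linby–Hale.

$39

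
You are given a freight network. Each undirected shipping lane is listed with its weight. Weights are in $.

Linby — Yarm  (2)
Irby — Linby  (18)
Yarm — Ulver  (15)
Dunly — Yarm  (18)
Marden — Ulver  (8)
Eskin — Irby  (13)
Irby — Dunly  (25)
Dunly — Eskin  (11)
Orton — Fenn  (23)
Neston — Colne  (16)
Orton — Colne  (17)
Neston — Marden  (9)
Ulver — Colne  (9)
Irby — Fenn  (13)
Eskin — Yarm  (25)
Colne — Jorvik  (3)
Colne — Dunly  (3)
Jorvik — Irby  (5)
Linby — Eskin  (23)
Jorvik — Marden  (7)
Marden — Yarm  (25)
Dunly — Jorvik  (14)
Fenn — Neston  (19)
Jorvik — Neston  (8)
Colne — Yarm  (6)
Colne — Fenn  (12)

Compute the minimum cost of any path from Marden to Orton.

$27

Settle nodes by increasing distance from Marden:
Marden: 0
Jorvik: 7  (via Marden)
Ulver: 8  (via Marden)
Neston: 9  (via Marden)
Colne: 10  (via Jorvik)
Irby: 12  (via Jorvik)
Dunly: 13  (via Colne)
Yarm: 16  (via Colne)
Linby: 18  (via Yarm)
Fenn: 22  (via Colne)
Eskin: 24  (via Dunly)
Orton: 27  (via Colne)
Shortest route: Marden → Jorvik → Colne → Orton = $27.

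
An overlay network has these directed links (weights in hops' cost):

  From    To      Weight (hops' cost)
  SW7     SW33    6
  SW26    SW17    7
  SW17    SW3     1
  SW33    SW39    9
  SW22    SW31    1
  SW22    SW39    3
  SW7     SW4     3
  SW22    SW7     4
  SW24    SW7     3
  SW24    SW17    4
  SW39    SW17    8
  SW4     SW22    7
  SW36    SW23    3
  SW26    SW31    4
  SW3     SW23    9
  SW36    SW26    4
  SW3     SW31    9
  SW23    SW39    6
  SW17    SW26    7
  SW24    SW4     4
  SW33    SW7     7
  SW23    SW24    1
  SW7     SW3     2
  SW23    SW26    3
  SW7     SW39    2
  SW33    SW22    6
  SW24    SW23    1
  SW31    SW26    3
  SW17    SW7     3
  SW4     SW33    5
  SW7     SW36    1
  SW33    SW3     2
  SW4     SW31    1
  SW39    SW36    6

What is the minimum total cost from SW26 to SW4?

13 hops' cost

Compare a few routes:
SW26 - SW17 - SW3 - SW23 - SW24 - SW4: 7+1+9+1+4 = 22
SW26 - SW17 - SW7 - SW4: 7+3+3 = 13
SW26 - SW17 - SW7 - SW36 - SW23 - SW24 - SW4: 7+3+1+3+1+4 = 19
Cheapest is SW26 - SW17 - SW7 - SW4 at 13 hops' cost.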